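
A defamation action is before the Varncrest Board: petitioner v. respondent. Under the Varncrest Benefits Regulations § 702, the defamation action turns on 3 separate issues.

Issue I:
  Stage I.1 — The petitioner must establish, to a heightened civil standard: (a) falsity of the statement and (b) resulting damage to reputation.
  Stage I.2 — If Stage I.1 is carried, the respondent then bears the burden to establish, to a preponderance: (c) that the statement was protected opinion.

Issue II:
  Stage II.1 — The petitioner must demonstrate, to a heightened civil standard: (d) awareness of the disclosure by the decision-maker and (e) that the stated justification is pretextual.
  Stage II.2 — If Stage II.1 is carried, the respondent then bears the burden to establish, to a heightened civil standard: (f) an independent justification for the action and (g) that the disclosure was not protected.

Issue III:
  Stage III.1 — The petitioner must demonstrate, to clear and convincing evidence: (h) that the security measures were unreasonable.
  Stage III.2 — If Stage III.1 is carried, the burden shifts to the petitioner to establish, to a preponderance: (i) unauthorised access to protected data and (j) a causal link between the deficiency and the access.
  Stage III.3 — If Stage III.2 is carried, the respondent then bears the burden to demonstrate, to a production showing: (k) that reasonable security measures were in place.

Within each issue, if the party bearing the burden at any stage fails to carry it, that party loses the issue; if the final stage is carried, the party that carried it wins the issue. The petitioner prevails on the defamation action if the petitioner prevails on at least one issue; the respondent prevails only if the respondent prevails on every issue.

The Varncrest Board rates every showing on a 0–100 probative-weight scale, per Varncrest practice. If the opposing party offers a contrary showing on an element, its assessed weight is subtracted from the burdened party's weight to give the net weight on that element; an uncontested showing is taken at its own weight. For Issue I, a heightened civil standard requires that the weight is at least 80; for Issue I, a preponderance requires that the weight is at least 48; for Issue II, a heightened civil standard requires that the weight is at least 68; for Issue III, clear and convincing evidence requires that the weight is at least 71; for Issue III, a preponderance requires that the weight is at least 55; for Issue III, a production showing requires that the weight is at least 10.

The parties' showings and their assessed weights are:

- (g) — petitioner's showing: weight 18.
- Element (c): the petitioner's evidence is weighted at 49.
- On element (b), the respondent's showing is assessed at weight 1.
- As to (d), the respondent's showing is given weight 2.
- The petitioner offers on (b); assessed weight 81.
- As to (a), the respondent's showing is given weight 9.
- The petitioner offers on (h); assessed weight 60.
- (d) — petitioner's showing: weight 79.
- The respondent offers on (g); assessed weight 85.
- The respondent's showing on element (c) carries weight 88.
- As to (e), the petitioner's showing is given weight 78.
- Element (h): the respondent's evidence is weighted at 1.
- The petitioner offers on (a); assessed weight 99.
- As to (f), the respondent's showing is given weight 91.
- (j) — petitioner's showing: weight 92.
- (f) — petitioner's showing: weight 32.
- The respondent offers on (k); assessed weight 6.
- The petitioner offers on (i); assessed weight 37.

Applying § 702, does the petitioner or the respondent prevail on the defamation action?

petitioner

— Issue I —
Stage I.1 (petitioner, a heightened civil standard, weight is at least 80): (a) net 99−9=90 ≥ 80 — meets; (b) net 81−1=80 ≥ 80 — meets.
  Stage I.1 carried; the burden shifts to the respondent.
Stage I.2 (respondent, a preponderance, weight is at least 48): (c) net 88−49=39 < 48 — fails.
  The respondent does not carry Stage I.2.
The petitioner prevails on this issue.
— Issue II —
At Stage II.1 the petitioner must meet a heightened civil standard (weight is at least 68): on (d) the weight is 79 less the opposing 2 gives net 77, which does reach 68, so (d) meets the standard; on (e) the weight is 78, which does reach 68, so (e) meets the standard.
  Stage II.1 is satisfied; the onus moves to the respondent.
At Stage II.2 the respondent must meet a heightened civil standard (weight is at least 68): on (f) the weight is 91 less the opposing 32 gives net 59, < 68, so (f) does not meet the standard; on (g) the weight is 85 less the opposing 18 gives net 67, which does not reach 68, so (g) does not meet the standard.
  Stage II.2 not carried; the respondent fails its burden.
So the petitioner prevails on this issue.
— Issue III —
At Stage III.1 the petitioner must meet clear and convincing evidence (weight is at least 71): on (h) the weight is 60 less the opposing 1 gives net 59, which does not reach 71, so (h) does not meet the standard.
  Not every element is met, so the petitioner fails to carry Stage III.1.
The analysis ends at Stage III.1; the respondent prevails on this issue.
Per-issue: Issue I → petitioner; Issue II → petitioner; Issue III → respondent. The petitioner must prevail on at least one issue; overall, the petitioner prevails.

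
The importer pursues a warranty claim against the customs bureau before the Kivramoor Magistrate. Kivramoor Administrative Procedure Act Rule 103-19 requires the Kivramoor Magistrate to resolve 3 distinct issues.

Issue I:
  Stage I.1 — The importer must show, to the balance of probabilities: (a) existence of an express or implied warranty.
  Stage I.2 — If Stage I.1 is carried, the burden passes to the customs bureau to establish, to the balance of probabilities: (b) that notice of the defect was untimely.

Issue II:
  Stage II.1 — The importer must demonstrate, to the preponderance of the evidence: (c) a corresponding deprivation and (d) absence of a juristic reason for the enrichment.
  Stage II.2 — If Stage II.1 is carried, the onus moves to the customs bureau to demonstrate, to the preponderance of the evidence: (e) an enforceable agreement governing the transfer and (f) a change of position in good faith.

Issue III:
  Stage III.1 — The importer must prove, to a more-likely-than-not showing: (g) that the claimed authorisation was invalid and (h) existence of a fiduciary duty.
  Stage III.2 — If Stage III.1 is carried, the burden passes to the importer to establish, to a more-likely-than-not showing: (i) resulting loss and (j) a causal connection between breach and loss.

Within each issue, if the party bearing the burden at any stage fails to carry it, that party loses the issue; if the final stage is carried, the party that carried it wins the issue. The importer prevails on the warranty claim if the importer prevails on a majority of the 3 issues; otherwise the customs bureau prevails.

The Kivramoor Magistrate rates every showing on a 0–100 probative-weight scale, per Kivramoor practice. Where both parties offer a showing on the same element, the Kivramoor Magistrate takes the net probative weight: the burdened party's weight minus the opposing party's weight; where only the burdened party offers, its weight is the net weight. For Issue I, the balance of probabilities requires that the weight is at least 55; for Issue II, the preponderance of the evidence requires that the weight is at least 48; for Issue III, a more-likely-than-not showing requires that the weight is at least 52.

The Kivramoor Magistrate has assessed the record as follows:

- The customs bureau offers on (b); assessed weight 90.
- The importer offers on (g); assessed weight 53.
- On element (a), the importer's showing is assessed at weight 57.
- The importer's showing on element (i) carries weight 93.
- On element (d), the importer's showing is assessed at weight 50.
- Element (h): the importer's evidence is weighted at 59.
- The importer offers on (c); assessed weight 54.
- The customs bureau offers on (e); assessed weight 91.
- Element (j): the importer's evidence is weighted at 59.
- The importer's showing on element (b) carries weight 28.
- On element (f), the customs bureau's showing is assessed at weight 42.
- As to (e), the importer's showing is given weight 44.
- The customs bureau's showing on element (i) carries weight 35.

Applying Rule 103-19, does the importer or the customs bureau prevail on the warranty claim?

importer

— Issue I —
Stage I.1 (importer, the balance of probabilities, weight is at least 55): (a) 57 ≥ 55 — meets.
  The importer carries Stage I.1; the customs bureau now bears the burden.
Stage I.2 (customs bureau, the balance of probabilities, weight is at least 55): (b) net 90−28=62 ≥ 55 — meets.
  All elements met at the final stage.
Every stage carried; the customs bureau prevails on this issue.
— Issue II —
At Stage II.1 the importer must meet the preponderance of the evidence (weight is at least 48): on (c) the weight is 54, which does reach 48, so (c) meets the standard; on (d) the weight is 50, ≥ 48, so (d) meets the standard.
  Stage II.1 carried; the burden shifts to the customs bureau.
At Stage II.2 the customs bureau must meet the preponderance of the evidence (weight is at least 48): on (e) the weight is 91 less the opposing 44 gives net 47, which does not reach 48, so (e) does not meet the standard; on (f) the weight is 42, < 48, so (f) does not meet the standard.
  The customs bureau does not carry Stage II.2.
The importer prevails on this issue.
— Issue III —
Stage III.1 (importer, a more-likely-than-not showing, weight is at least 52): (g) 53 ≥ 52 — meets; (h) 59 ≥ 52 — meets.
  Stage III.1 is satisfied; the importer continues to bear the burden.
Stage III.2 (importer, a more-likely-than-not showing, weight is at least 52): (i) net 93−35=58 ≥ 52 — meets; (j) 59 ≥ 52 — meets.
  All elements met at the final stage.
Every stage carried; the importer prevails on this issue.
Per-issue: Issue I → customs bureau; Issue II → importer; Issue III → importer. The importer must prevail on a majority of issues; overall, the importer prevails.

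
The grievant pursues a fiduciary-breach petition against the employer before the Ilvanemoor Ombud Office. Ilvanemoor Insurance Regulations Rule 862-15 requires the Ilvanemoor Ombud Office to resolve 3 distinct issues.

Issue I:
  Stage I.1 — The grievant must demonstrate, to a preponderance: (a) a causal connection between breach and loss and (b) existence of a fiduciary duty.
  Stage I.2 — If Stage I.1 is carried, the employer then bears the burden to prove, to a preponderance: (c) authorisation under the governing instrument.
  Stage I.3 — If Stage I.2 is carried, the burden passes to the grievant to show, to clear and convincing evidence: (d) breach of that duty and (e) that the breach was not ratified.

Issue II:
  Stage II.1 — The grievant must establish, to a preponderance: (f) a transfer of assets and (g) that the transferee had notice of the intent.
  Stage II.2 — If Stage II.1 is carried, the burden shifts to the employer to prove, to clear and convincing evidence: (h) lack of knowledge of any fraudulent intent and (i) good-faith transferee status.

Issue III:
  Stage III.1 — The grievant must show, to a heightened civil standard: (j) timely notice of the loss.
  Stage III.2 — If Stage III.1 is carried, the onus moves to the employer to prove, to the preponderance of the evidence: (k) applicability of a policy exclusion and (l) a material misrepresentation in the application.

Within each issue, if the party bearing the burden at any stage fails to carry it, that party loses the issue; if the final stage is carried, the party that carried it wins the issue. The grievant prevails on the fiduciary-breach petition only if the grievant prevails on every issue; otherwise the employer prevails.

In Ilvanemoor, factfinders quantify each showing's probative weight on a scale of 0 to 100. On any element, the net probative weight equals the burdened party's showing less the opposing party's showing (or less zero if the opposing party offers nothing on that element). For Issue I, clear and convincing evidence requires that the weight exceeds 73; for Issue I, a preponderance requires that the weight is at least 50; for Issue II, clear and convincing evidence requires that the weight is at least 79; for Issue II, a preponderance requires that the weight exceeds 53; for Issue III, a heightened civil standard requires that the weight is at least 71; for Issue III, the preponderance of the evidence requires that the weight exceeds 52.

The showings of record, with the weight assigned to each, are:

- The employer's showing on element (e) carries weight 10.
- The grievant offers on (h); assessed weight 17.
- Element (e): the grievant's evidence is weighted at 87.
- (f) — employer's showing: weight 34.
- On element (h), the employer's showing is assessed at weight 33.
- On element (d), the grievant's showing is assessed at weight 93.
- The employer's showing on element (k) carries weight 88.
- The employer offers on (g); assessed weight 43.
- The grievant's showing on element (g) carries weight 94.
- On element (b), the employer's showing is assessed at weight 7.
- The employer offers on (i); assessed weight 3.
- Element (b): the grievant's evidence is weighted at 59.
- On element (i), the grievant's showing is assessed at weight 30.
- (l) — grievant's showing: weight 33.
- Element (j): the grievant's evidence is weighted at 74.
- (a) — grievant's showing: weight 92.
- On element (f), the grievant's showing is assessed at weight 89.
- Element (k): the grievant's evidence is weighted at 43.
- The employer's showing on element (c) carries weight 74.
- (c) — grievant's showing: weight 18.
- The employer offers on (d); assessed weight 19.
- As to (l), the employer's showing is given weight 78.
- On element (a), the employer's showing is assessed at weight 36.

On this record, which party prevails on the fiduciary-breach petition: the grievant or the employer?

employer

— Issue I —
Stage I.1 — burden on grievant; standard: a preponderance (weight is at least 50).
    (a): 92 − 36 = 56 ≥ 50 [met]
    (b): 59 − 7 = 52 ≥ 50 [met]
  All elements met. The burden passes to the employer.
Stage I.2 — burden on employer; standard: a preponderance (weight is at least 50).
    (c): 74 − 18 = 56 ≥ 50 [met]
  All elements met. The burden passes to the grievant.
Stage I.3 — burden on grievant; standard: clear and convincing evidence (weight exceeds 73).
    (d): 93 − 19 = 74 > 73 [met]
    (e): 87 − 10 = 77 > 73 [met]
  Stage I.3 carried; the final stage is satisfied.
With every stage satisfied, the grievant prevails on this issue.
— Issue II —
At Stage II.1 the grievant must meet a preponderance (weight exceeds 53): on (f) the weight is 89 less the opposing 34 gives net 55, > 53, so (f) meets the standard; on (g) the weight is 94 less the opposing 43 gives net 51, ≤ 53, so (g) does not meet the standard.
  Not every element is met, so the grievant fails to carry Stage II.1.
So the employer prevails on this issue.
— Issue III —
Stage III.1 (grievant, a heightened civil standard, weight is at least 71): (j) 74 ≥ 71 — meets.
  Stage III.1 carried; the burden shifts to the employer.
Stage III.2 (employer, the preponderance of the evidence, weight exceeds 52): (k) net 88−43=45 ≤ 52 — fails; (l) net 78−33=45 ≤ 52 — fails.
  Stage III.2 not carried; the employer fails its burden.
So the grievant prevails on this issue.
Per-issue: Issue I → grievant; Issue II → employer; Issue III → grievant. The grievant must prevail on every issue; overall, the employer prevails.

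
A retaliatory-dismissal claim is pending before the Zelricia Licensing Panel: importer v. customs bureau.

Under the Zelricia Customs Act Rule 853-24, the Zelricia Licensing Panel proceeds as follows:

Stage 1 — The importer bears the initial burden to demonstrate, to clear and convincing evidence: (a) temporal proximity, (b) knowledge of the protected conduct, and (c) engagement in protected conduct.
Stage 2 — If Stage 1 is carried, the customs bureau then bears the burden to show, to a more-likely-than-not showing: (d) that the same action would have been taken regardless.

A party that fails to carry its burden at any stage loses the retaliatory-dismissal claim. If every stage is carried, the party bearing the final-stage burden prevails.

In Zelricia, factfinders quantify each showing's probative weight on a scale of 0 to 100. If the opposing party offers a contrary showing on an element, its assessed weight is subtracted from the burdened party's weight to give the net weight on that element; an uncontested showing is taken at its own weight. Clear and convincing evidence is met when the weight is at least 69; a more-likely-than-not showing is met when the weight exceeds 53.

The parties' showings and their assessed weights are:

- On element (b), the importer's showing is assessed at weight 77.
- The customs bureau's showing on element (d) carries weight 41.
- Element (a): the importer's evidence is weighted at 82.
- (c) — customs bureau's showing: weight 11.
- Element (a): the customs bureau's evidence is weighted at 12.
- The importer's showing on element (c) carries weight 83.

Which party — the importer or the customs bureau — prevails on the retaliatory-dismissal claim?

importer

Stage 1 — burden on importer; standard: clear and convincing evidence (weight is at least 69).
    (a): 82 − 12 = 70 ≥ 69 [met]
    (b): 77 ≥ 69 [met]
    (c): 83 − 11 = 72 ≥ 69 [met]
  All elements met. The burden passes to the customs bureau.
Stage 2 — burden on customs bureau; standard: a more-likely-than-not showing (weight exceeds 53).
    (d): 41 ≤ 53 [not met]
  Not every element is met, so the customs bureau fails to carry Stage 2.
The analysis ends at Stage 2; the importer prevails.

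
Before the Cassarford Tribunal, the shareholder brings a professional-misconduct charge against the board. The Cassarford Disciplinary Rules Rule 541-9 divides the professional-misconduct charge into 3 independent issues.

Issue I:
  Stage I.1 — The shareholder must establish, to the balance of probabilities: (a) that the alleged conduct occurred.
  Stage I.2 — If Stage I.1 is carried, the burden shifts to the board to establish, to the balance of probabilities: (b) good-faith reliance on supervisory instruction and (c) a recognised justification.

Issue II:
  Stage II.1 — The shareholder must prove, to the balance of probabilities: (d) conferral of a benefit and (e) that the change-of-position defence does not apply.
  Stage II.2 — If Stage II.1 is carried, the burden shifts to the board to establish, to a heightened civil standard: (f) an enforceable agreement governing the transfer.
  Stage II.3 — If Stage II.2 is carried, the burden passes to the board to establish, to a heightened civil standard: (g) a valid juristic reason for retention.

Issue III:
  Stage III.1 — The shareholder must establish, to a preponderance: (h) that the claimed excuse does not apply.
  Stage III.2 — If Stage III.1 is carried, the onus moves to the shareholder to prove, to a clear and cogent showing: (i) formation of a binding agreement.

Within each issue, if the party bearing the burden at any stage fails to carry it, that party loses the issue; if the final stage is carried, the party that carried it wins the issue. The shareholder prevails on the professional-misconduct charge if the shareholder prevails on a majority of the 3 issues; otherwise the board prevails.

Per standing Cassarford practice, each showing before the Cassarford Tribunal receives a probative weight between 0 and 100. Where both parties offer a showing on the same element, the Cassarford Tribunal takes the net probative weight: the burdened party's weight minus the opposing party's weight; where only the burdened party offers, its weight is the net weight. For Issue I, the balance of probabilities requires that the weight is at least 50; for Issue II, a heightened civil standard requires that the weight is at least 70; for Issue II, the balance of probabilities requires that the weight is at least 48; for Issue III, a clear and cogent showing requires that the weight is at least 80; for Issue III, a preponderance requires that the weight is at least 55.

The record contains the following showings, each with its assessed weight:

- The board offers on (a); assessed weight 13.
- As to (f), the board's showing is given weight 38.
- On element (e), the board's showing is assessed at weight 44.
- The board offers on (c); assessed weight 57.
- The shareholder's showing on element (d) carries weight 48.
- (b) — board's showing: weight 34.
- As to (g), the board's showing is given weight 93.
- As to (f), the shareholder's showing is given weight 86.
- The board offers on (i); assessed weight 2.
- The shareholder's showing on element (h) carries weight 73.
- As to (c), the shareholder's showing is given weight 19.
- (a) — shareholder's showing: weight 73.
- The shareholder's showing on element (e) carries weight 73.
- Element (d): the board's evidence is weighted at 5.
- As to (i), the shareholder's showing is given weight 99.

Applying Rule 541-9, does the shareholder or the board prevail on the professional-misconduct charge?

— Issue I —
Stage I.1 — burden on shareholder; standard: the balance of probabilities (weight is at least 50).
    (a): 73 − 13 = 60 ≥ 50 [met]
  All elements met. The burden passes to the board.
Stage I.2 — burden on board; standard: the balance of probabilities (weight is at least 50).
    (b): 34 < 50 [not met]
    (c): 57 − 19 = 38 < 50 [not met]
  Stage I.2 not carried; the board fails its burden.
The shareholder prevails on this issue.
— Issue II —
At Stage II.1 the shareholder must meet the balance of probabilities (weight is at least 48): on (d) the weight is 48 less the opposing 5 gives net 43, which does not reach 48, so (d) does not meet the standard; on (e) the weight is 73 less the opposing 44 gives net 29, which does not reach 48, so (e) does not meet the standard.
  Stage II.1 not carried; the shareholder fails its burden.
The analysis ends at Stage II.1; the board prevails on this issue.
— Issue III —
Stage III.1 (shareholder, a preponderance, weight is at least 55): (h) 73 ≥ 55 — meets.
  Stage III.1 is satisfied; the shareholder continues to bear the burden.
Stage III.2 (shareholder, a clear and cogent showing, weight is at least 80): (i) net 99−2=97 ≥ 80 — meets.
  All elements met at the final stage.
Every stage carried; the shareholder prevails on this issue.
Per-issue: Issue I → shareholder; Issue II → board; Issue III → shareholder. The shareholder must prevail on a majority of issues; overall, the shareholder prevails.

shareholder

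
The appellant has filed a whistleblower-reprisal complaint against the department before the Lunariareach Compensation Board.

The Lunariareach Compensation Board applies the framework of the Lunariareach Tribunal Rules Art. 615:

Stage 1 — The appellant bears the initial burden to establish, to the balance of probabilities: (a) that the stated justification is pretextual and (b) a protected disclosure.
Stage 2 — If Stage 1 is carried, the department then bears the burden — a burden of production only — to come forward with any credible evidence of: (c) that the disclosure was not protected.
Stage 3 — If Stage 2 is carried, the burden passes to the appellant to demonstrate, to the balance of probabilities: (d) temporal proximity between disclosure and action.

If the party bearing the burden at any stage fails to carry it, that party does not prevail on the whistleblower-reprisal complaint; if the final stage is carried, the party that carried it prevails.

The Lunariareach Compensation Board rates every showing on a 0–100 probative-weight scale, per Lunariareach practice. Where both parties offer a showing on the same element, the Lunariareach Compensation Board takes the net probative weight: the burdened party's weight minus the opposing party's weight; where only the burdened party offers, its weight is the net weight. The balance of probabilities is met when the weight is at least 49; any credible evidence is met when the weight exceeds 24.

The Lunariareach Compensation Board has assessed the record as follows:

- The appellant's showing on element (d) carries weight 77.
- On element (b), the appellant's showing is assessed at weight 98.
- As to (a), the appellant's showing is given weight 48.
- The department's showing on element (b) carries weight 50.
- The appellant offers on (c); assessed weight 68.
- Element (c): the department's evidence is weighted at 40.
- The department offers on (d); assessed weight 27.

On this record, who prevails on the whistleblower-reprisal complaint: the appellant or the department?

At Stage 1 the appellant must meet the balance of probabilities (weight is at least 49): on (a) the weight is 48, which does not reach 49, so (a) does not meet the standard; on (b) the weight is 98 less the opposing 50 gives net 48, which does not reach 49, so (b) does not meet the standard.
  Not every element is met, so the appellant fails to carry Stage 1.
The department prevails.

department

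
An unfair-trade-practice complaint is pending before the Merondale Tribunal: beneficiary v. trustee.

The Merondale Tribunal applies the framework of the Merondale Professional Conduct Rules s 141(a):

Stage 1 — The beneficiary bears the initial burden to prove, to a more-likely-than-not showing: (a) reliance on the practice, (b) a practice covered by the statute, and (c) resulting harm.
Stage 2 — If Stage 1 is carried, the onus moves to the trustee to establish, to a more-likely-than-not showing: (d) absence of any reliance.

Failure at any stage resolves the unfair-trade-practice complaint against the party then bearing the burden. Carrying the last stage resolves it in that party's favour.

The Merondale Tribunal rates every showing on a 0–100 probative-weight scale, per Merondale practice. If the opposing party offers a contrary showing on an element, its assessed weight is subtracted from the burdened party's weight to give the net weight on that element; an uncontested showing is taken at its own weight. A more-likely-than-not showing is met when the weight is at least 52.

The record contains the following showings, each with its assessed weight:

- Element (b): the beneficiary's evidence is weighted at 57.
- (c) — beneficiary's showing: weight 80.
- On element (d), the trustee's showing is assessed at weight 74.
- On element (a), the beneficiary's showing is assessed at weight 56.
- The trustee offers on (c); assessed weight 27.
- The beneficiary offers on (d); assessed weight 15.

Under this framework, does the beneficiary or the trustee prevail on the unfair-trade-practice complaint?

Stage 1 — burden on beneficiary; standard: a more-likely-than-not showing (weight is at least 52).
    (a): 56 ≥ 52 [met]
    (b): 57 ≥ 52 [met]
    (c): 80 − 27 = 53 ≥ 52 [met]
  The beneficiary carries Stage 1; the trustee now bears the burden.
Stage 2 — burden on trustee; standard: a more-likely-than-not showing (weight is at least 52).
    (d): 74 − 15 = 59 ≥ 52 [met]
  Stage 2 carried; the final stage is satisfied.
With every stage satisfied, the trustee prevails.

trustee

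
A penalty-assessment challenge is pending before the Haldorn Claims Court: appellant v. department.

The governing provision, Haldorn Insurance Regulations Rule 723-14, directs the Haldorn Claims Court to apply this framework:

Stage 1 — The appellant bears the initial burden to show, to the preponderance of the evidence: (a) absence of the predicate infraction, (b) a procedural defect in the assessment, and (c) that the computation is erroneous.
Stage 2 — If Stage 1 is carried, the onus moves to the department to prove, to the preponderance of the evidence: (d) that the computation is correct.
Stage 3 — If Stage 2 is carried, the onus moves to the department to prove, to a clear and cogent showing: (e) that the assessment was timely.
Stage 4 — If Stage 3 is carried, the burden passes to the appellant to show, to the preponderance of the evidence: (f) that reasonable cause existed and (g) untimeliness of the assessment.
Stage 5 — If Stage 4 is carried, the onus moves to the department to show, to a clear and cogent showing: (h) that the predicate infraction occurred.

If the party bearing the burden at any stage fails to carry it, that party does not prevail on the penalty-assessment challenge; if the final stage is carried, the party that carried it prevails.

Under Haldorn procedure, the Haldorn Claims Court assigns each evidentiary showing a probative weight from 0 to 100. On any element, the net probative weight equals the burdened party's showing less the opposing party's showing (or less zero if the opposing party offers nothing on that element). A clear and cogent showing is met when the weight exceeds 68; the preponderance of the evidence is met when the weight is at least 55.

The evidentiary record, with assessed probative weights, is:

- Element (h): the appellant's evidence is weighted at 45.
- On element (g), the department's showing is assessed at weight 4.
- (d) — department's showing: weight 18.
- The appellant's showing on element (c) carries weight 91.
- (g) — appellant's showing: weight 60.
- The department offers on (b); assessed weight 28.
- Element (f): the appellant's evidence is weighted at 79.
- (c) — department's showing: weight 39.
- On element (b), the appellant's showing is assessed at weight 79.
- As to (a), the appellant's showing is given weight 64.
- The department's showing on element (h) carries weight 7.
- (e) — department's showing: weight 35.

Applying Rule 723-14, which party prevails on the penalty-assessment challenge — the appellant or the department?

department

At Stage 1 the appellant must meet the preponderance of the evidence (weight is at least 55): on (a) the weight is 64, which does reach 55, so (a) meets the standard; on (b) the weight is 79 less the opposing 28 gives net 51, < 55, so (b) does not meet the standard; on (c) the weight is 91 less the opposing 39 gives net 52, < 55, so (c) does not meet the standard.
  The appellant does not carry Stage 1.
The department prevails.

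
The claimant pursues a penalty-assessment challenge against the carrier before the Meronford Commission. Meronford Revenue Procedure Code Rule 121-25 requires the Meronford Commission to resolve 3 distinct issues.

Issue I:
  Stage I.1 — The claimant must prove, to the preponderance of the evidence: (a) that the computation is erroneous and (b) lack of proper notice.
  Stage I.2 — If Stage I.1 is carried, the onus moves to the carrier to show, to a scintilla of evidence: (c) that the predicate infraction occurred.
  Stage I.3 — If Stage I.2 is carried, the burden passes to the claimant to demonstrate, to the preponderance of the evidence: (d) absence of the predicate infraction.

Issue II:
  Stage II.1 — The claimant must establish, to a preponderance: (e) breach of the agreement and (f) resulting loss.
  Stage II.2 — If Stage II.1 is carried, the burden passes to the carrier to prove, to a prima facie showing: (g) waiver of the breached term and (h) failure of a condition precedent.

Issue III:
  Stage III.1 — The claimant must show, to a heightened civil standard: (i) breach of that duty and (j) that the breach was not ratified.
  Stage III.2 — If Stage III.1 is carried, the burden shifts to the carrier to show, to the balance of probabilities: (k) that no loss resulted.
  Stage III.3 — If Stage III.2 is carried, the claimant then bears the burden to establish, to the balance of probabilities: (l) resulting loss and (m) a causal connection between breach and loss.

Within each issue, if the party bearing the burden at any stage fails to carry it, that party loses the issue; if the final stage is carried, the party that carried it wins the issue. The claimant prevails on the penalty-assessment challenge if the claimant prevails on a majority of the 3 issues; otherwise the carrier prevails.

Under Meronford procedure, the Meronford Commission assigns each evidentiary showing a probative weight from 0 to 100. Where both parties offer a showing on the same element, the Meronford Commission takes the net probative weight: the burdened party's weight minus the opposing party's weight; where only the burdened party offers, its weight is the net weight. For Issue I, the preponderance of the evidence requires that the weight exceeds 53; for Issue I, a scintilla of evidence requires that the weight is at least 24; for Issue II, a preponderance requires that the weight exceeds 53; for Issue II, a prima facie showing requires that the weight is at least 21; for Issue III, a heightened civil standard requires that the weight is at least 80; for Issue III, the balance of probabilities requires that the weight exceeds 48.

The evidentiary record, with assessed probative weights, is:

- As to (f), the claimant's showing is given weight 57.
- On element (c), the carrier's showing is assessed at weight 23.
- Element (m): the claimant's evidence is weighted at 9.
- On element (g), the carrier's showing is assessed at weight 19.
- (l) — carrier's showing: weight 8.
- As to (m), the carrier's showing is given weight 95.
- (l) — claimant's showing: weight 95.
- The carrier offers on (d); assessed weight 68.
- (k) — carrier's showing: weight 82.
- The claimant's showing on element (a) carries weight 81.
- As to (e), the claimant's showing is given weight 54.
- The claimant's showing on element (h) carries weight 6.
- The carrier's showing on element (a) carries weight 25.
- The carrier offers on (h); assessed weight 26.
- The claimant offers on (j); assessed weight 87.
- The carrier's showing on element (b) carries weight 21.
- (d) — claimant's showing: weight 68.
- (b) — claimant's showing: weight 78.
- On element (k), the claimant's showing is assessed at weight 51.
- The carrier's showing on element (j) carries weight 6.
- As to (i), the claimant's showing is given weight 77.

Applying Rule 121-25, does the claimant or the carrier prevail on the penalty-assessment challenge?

— Issue I —
Stage I.1 — burden on claimant; standard: the preponderance of the evidence (weight exceeds 53).
    (a): 81 − 25 = 56 > 53 [met]
    (b): 78 − 21 = 57 > 53 [met]
  All elements met. The burden passes to the carrier.
Stage I.2 — burden on carrier; standard: a scintilla of evidence (weight is at least 24).
    (c): 23 < 24 [not met]
  Not every element is met, so the carrier fails to carry Stage I.2.
So the claimant prevails on this issue.
— Issue II —
At Stage II.1 the claimant must meet a preponderance (weight exceeds 53): on (e) the weight is 54, which does exceed 53, so (e) meets the standard; on (f) the weight is 57, > 53, so (f) meets the standard.
  The claimant carries Stage II.1; the carrier now bears the burden.
At Stage II.2 the carrier must meet a prima facie showing (weight is at least 21): on (g) the weight is 19, which does not reach 21, so (g) does not meet the standard; on (h) the weight is 26 less the opposing 6 gives net 20, which does not reach 21, so (h) does not meet the standard.
  Not every element is met, so the carrier fails to carry Stage II.2.
The claimant prevails on this issue.
— Issue III —
Stage III.1 (claimant, a heightened civil standard, weight is at least 80): (i) 77 < 80 — fails; (j) net 87−6=81 ≥ 80 — meets.
  The claimant does not carry Stage III.1.
The analysis ends at Stage III.1; the carrier prevails on this issue.
Per-issue: Issue I → claimant; Issue II → claimant; Issue III → carrier. The claimant must prevail on a majority of issues; overall, the claimant prevails.

claimant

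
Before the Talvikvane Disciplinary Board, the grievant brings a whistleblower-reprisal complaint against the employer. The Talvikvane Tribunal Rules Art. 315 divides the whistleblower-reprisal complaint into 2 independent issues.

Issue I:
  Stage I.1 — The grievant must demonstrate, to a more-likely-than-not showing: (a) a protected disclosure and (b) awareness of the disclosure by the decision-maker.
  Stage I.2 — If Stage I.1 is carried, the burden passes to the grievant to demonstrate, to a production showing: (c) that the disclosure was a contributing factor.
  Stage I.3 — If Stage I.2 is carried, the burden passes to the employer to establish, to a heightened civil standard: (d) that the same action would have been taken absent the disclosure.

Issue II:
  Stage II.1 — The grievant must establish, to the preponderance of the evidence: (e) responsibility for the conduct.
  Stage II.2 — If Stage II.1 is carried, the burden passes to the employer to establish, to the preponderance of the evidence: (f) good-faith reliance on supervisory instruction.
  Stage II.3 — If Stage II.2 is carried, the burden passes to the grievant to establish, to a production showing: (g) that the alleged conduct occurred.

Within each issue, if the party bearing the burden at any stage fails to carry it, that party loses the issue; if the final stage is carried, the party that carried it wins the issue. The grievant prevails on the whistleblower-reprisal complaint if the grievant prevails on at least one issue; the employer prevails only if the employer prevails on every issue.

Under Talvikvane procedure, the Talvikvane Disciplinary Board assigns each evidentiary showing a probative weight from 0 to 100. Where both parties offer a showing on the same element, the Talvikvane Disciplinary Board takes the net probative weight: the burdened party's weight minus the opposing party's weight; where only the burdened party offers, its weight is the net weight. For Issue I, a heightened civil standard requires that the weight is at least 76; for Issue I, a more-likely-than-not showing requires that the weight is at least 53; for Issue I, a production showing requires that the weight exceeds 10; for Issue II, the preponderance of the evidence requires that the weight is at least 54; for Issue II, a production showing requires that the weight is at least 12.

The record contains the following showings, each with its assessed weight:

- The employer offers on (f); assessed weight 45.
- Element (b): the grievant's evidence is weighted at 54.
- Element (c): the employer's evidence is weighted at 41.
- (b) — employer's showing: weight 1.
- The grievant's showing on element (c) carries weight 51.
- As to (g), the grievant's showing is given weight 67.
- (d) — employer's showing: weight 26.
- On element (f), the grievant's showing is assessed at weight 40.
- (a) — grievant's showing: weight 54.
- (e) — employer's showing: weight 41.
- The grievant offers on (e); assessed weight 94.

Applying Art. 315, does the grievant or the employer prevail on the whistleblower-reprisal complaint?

employer

— Issue I —
Stage I.1 (grievant, a more-likely-than-not showing, weight is at least 53): (a) 54 ≥ 53 — meets; (b) net 54−1=53 ≥ 53 — meets.
  Stage I.1 carried; the burden remains with the grievant.
Stage I.2 (grievant, a production showing, weight exceeds 10): (c) net 51−41=10 ≤ 10 — fails.
  Stage I.2 not carried; the grievant fails its burden.
The analysis ends at Stage I.2; the employer prevails on this issue.
— Issue II —
Stage II.1 (grievant, the preponderance of the evidence, weight is at least 54): (e) net 94−41=53 < 54 — fails.
  Not every element is met, so the grievant fails to carry Stage II.1.
So the employer prevails on this issue.
Per-issue: Issue I → employer; Issue II → employer. The grievant must prevail on at least one issue; overall, the employer prevails.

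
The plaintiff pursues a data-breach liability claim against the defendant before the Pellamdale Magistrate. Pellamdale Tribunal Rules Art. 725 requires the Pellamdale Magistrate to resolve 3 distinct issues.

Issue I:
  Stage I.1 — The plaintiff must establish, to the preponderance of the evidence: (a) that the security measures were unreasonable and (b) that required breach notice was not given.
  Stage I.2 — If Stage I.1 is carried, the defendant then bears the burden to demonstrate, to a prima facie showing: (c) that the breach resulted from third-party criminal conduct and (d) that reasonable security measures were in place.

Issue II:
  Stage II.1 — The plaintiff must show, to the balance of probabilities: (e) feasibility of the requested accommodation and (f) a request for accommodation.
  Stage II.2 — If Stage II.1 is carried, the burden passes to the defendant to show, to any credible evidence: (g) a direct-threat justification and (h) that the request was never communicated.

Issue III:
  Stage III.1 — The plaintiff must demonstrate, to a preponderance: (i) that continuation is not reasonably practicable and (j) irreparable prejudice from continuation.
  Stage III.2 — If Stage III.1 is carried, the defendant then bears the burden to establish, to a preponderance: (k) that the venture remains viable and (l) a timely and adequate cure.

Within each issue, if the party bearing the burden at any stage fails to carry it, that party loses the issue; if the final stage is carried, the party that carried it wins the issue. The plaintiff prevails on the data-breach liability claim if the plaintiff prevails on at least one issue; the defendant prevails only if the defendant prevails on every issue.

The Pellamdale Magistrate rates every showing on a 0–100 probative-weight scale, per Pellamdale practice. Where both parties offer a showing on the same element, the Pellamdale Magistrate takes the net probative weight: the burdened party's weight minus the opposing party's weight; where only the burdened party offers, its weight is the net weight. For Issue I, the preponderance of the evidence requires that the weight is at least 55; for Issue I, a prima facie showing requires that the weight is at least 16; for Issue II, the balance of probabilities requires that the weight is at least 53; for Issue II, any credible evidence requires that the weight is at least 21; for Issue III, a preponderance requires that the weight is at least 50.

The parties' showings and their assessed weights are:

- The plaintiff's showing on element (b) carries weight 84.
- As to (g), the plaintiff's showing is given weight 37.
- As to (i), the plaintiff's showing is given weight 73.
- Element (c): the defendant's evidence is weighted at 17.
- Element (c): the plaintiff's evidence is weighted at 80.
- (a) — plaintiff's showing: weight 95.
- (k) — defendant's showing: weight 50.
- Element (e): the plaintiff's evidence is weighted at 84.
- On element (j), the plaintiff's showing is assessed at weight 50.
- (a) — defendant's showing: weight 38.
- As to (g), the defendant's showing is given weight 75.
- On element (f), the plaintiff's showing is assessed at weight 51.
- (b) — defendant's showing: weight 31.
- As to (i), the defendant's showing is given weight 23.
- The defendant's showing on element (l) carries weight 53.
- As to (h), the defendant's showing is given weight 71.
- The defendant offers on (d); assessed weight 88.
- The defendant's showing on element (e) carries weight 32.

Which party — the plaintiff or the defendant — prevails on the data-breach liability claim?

— Issue I —
Stage I.1 (plaintiff, the preponderance of the evidence, weight is at least 55): (a) net 95−38=57 ≥ 55 — meets; (b) net 84−31=53 < 55 — fails.
  Not every element is met, so the plaintiff fails to carry Stage I.1.
The defendant prevails on this issue.
— Issue II —
Stage II.1 (plaintiff, the balance of probabilities, weight is at least 53): (e) net 84−32=52 < 53 — fails; (f) 51 < 53 — fails.
  Not every element is met, so the plaintiff fails to carry Stage II.1.
The analysis ends at Stage II.1; the defendant prevails on this issue.
— Issue III —
Stage III.1 (plaintiff, a preponderance, weight is at least 50): (i) net 73−23=50 ≥ 50 — meets; (j) 50 ≥ 50 — meets.
  All elements met. The burden passes to the defendant.
Stage III.2 (defendant, a preponderance, weight is at least 50): (k) 50 ≥ 50 — meets; (l) 53 ≥ 50 — meets.
  Stage III.2 carried; the final stage is satisfied.
All stages carried — the defendant prevails on this issue.
Per-issue: Issue I → defendant; Issue II → defendant; Issue III → defendant. The plaintiff must prevail on at least one issue; overall, the defendant prevails.

defendant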